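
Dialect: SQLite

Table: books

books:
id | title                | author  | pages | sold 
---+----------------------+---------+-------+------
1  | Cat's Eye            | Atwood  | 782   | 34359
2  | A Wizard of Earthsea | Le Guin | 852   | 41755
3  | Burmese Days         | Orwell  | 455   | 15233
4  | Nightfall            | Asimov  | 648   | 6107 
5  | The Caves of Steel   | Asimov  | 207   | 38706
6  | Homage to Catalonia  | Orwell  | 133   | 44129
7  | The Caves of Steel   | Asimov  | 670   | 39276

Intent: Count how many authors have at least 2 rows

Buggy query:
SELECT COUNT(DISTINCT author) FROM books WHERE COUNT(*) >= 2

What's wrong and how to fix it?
Bug: WHERE filters individual rows, not groups, so a group-level COUNT is invalid there

Fix: Group first with HAVING COUNT(*) >= 2, then COUNT the resulting groups

Corrected query:
SELECT COUNT(*) FROM (SELECT author FROM books GROUP BY author HAVING COUNT(*) >= 2)

Result:
COUNT(*)
--------
2       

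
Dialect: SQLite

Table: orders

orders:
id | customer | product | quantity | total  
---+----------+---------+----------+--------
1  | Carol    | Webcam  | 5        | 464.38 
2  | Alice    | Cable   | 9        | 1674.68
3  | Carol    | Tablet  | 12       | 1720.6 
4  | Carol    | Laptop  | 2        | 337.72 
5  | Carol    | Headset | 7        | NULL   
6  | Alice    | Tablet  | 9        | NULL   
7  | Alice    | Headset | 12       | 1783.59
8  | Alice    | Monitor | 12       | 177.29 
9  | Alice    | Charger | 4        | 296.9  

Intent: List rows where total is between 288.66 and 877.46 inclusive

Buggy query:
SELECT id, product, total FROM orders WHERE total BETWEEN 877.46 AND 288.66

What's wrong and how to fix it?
Bug: The bounds are reversed; BETWEEN a AND b requires a <= b to match anything

Fix: Write BETWEEN 288.66 AND 877.46

Corrected query:
SELECT id, product, total FROM orders WHERE total BETWEEN 288.66 AND 877.46

Result:
id | product | total 
---+---------+-------
1  | Webcam  | 464.38
4  | Laptop  | 337.72
9  | Charger | 296.9 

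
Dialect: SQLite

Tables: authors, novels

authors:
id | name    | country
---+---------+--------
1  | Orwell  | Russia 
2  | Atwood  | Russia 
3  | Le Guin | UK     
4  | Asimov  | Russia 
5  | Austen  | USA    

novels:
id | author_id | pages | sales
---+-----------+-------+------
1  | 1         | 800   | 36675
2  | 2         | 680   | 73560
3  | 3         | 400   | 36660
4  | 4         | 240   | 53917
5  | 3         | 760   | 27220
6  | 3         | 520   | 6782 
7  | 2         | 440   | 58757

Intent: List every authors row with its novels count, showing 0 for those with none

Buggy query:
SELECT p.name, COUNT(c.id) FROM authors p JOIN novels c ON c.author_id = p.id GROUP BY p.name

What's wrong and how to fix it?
Bug: INNER JOIN drops authors rows that have no matching novels rows

Fix: Switch to LEFT JOIN to retain unmatched parent rows

Corrected query:
SELECT p.name, COUNT(c.id) FROM authors p LEFT JOIN novels c ON c.author_id = p.id GROUP BY p.name

Result:
name    | COUNT(c.id)
--------+------------
Asimov  | 1          
Atwood  | 2          
Austen  | 0          
Le Guin | 3          
Orwell  | 1          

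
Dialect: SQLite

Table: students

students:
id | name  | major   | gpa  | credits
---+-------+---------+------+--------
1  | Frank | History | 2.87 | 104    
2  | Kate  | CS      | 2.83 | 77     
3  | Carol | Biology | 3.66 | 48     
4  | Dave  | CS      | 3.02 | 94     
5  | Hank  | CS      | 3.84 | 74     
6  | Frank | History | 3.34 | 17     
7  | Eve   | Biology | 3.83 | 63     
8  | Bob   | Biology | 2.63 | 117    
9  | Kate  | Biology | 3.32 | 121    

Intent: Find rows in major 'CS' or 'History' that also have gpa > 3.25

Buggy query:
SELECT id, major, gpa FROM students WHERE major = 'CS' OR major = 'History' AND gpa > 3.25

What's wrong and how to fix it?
Bug: AND binds tighter than OR, so this parses as major = 'CS' OR (major = 'History' AND gpa > 3.25)

Fix: Group the OR with parentheses (or use IN), then AND the threshold

Corrected query:
SELECT id, major, gpa FROM students WHERE (major = 'CS' OR major = 'History') AND gpa > 3.25

Result:
id | major   | gpa 
---+---------+-----
5  | CS      | 3.84
6  | History | 3.34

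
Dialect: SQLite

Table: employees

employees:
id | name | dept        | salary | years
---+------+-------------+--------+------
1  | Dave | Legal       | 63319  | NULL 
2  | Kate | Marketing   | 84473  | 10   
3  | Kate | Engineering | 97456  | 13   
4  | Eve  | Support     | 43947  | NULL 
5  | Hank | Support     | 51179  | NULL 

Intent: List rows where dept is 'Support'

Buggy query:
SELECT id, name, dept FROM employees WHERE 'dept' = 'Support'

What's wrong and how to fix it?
Bug: Single quotes denote string literals in SQL; the column name is being compared as a constant string

Fix: Remove the quotes around the column name (or use double quotes for an identifier)

Corrected query:
SELECT id, name, dept FROM employees WHERE dept = 'Support'

Result:
id | name | dept   
---+------+--------
4  | Eve  | Support
5  | Hank | Support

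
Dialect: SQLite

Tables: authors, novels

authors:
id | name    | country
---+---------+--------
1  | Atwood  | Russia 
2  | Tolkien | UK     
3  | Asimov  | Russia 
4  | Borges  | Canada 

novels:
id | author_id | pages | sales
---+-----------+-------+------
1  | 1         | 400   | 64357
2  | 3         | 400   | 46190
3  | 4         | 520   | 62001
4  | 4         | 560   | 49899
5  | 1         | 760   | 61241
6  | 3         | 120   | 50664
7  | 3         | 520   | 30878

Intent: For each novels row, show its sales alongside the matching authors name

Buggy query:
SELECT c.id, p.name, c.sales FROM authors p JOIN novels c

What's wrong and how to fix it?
Bug: Missing join condition: each novels row is matched to all authors rows instead of just its own

Fix: Specify the join condition linking the foreign key to the parent id

Corrected query:
SELECT c.id, p.name, c.sales FROM authors p JOIN novels c ON c.author_id = p.id

Result:
id | name   | sales
---+--------+------
1  | Atwood | 64357
2  | Asimov | 46190
3  | Borges | 62001
4  | Borges | 49899
5  | Atwood | 61241
6  | Asimov | 50664
7  | Asimov | 30878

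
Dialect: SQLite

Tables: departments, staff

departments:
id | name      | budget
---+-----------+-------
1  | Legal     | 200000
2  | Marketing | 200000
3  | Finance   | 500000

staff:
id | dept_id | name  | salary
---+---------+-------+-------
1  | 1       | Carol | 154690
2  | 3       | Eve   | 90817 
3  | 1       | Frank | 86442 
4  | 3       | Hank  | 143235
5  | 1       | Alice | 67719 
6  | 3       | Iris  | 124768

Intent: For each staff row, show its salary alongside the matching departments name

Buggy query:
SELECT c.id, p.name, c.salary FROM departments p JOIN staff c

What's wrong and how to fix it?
Bug: Missing join condition: each staff row is matched to all departments rows instead of just its own

Fix: Add ON c.dept_id = p.id to the JOIN

Corrected query:
SELECT c.id, p.name, c.salary FROM departments p JOIN staff c ON c.dept_id = p.id

Result:
id | name    | salary
---+---------+-------
1  | Legal   | 154690
2  | Finance | 90817 
3  | Legal   | 86442 
4  | Finance | 143235
5  | Legal   | 67719 
6  | Finance | 124768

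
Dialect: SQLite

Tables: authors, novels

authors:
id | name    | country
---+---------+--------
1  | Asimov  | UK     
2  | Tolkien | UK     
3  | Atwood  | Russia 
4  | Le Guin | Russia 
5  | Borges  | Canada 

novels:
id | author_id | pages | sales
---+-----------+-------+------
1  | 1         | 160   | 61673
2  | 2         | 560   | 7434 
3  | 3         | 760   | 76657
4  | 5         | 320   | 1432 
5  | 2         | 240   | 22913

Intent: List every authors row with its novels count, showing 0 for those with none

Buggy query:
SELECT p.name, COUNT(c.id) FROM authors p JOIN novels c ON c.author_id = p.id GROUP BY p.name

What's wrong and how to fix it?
Bug: INNER JOIN drops authors rows that have no matching novels rows

Fix: Use LEFT JOIN so parents without children still appear (COUNT(c.id) gives 0)

Corrected query:
SELECT p.name, COUNT(c.id) FROM authors p LEFT JOIN novels c ON c.author_id = p.id GROUP BY p.name

Result:
name    | COUNT(c.id)
--------+------------
Asimov  | 1          
Atwood  | 1          
Borges  | 1          
Le Guin | 0          
Tolkien | 2          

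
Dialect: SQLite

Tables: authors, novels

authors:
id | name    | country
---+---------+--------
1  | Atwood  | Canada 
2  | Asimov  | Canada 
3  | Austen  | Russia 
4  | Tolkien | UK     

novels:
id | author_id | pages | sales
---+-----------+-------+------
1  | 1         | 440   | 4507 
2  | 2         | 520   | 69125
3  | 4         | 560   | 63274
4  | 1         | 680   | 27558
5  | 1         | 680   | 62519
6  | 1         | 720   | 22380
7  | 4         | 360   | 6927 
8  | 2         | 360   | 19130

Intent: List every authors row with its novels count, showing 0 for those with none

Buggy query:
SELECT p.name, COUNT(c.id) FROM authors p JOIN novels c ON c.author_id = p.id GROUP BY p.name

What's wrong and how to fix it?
Bug: An inner join excludes parents with zero children

Fix: Use LEFT JOIN so parents without children still appear (COUNT(c.id) gives 0)

Corrected query:
SELECT p.name, COUNT(c.id) FROM authors p LEFT JOIN novels c ON c.author_id = p.id GROUP BY p.name

Result:
name    | COUNT(c.id)
--------+------------
Asimov  | 2          
Atwood  | 4          
Austen  | 0          
Tolkien | 2          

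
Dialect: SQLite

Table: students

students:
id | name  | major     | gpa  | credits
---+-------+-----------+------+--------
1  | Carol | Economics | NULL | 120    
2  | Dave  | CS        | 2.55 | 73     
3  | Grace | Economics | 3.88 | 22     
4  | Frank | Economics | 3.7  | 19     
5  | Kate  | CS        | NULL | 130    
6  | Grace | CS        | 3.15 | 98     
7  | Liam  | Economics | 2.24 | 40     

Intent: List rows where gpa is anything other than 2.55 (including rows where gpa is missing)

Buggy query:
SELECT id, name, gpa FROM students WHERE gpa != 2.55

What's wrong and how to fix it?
Bug: Inequality against NULL is unknown, not true; rows with NULL are dropped

Fix: Handle NULL separately with IS NULL alongside the inequality

Corrected query:
SELECT id, name, gpa FROM students WHERE gpa != 2.55 OR gpa IS NULL

Result:
id | name  | gpa 
---+-------+-----
1  | Carol | NULL
3  | Grace | 3.88
4  | Frank | 3.7 
5  | Kate  | NULL
6  | Grace | 3.15
7  | Liam  | 2.24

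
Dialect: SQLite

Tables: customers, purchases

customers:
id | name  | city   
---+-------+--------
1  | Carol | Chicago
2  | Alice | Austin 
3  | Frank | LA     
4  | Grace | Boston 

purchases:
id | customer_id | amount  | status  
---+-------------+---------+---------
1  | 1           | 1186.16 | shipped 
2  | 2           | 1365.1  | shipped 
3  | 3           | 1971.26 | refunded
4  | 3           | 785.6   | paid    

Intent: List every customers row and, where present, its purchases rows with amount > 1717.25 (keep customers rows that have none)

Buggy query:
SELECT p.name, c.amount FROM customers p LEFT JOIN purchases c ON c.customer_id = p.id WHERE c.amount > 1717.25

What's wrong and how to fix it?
Bug: Filtering c.amount in WHERE discards the NULL rows produced by LEFT JOIN, turning it into an inner join

Fix: Move the right-table condition into the ON clause so unmatched parents are kept

Corrected query:
SELECT p.name, c.amount FROM customers p LEFT JOIN purchases c ON c.customer_id = p.id AND c.amount > 1717.25

Result:
name  | amount 
------+--------
Carol | NULL   
Alice | NULL   
Frank | 1971.26
Grace | NULL   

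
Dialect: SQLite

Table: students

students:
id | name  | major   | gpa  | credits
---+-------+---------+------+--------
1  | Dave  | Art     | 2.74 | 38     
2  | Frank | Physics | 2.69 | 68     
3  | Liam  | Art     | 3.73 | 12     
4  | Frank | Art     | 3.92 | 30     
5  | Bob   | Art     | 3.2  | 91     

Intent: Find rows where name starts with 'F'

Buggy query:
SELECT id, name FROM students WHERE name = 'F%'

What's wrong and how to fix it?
Bug: '=' compares the literal string including the % character; pattern matching needs LIKE

Fix: Replace '=' with LIKE so 'F%' is treated as a pattern

Corrected query:
SELECT id, name FROM students WHERE name LIKE 'F%'

Result:
id | name 
---+------
2  | Frank
4  | Frank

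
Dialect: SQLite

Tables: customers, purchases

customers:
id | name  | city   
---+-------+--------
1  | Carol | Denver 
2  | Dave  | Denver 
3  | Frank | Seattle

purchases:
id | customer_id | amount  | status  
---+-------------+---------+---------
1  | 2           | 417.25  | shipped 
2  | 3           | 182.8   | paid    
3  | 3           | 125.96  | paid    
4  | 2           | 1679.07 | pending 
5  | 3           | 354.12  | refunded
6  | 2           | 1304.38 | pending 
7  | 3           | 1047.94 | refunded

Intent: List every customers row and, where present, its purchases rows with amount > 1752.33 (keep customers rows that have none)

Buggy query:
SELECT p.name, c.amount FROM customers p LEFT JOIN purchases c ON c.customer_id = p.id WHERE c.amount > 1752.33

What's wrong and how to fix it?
Bug: Filtering c.amount in WHERE discards the NULL rows produced by LEFT JOIN, turning it into an inner join

Fix: Move the right-table condition into the ON clause so unmatched parents are kept

Corrected query:
SELECT p.name, c.amount FROM customers p LEFT JOIN purchases c ON c.customer_id = p.id AND c.amount > 1752.33

Result:
name  | amount
------+-------
Carol | NULL  
Dave  | NULL  
Frank | NULL  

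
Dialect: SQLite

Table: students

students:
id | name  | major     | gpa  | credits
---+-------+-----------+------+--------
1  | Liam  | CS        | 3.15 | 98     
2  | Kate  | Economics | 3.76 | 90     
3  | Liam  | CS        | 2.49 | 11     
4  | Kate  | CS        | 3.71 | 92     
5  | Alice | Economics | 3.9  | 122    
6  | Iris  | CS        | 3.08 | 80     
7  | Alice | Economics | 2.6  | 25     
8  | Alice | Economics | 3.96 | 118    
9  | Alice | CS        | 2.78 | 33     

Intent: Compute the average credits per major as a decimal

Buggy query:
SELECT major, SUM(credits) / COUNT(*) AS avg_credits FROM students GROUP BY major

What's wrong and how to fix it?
Bug: Both operands are integers, so '/' performs integer division and truncates

Fix: Cast one side to REAL so the division keeps the fractional part

Corrected query:
SELECT major, SUM(credits) * 1.0 / COUNT(*) AS avg_credits FROM students GROUP BY major

Result:
major     | avg_credits
----------+------------
CS        | 62.8       
Economics | 88.75      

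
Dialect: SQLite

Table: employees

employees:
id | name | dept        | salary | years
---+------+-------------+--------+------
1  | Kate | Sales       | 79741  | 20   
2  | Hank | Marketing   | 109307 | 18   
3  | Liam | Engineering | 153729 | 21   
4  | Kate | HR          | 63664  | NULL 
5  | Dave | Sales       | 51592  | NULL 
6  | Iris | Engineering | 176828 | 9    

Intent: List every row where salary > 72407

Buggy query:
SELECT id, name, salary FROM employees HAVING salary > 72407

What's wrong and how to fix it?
Bug: HAVING filters the output of aggregation, but this query has no GROUP BY and no aggregate functions, so SQLite rejects it (HAVING clause on a non-aggregate query); the condition here is per row

Fix: Replace HAVING with WHERE since the condition applies to individual rows

Corrected query:
SELECT id, name, salary FROM employees WHERE salary > 72407

Result:
id | name | salary
---+------+-------
1  | Kate | 79741 
2  | Hank | 109307
3  | Liam | 153729
6  | Iris | 176828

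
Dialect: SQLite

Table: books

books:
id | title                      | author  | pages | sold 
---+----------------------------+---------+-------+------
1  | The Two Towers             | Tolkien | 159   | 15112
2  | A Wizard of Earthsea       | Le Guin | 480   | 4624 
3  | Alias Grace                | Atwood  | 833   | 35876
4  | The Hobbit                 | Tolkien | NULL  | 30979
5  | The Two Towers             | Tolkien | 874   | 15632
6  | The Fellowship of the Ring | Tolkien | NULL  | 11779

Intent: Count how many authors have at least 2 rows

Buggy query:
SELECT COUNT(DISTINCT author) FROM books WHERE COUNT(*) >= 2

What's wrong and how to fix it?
Bug: COUNT(*) cannot appear in WHERE; the per-group count doesn't exist yet

Fix: Use a subquery that GROUPs and filters with HAVING, then count its rows

Corrected query:
SELECT COUNT(*) FROM (SELECT author FROM books GROUP BY author HAVING COUNT(*) >= 2)

Result:
COUNT(*)
--------
1       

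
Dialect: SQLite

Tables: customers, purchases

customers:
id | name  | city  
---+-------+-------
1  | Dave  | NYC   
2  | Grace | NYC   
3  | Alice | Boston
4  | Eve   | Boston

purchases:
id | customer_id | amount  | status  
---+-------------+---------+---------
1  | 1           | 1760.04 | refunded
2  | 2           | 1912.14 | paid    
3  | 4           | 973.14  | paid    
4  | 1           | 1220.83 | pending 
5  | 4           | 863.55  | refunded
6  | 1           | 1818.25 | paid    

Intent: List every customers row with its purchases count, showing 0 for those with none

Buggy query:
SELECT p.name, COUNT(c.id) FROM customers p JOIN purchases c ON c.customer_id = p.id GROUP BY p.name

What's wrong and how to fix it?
Bug: INNER JOIN drops customers rows that have no matching purchases rows

Fix: Use LEFT JOIN so parents without children still appear (COUNT(c.id) gives 0)

Corrected query:
SELECT p.name, COUNT(c.id) FROM customers p LEFT JOIN purchases c ON c.customer_id = p.id GROUP BY p.name

Result:
name  | COUNT(c.id)
------+------------
Alice | 0          
Dave  | 3          
Eve   | 2          
Grace | 1          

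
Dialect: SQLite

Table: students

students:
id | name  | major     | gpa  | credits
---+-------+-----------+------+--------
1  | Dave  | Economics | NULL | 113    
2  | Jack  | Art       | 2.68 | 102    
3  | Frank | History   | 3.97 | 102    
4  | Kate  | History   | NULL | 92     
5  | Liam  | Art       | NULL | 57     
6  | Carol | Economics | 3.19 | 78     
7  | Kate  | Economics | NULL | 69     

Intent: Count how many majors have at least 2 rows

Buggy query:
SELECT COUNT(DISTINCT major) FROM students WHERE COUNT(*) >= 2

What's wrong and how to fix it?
Bug: WHERE filters individual rows, not groups, so a group-level COUNT is invalid there

Fix: Use a subquery that GROUPs and filters with HAVING, then count its rows

Corrected query:
SELECT COUNT(*) FROM (SELECT major FROM students GROUP BY major HAVING COUNT(*) >= 2)

Result:
COUNT(*)
--------
3       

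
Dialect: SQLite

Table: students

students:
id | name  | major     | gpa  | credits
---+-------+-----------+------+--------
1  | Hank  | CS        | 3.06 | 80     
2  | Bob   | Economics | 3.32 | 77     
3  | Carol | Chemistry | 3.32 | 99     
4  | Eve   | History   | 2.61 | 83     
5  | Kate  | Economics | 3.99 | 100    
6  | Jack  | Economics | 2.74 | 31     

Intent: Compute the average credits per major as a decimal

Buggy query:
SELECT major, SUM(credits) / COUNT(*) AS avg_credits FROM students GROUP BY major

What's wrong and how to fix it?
Bug: Both operands are integers, so '/' performs integer division and truncates

Fix: Cast one side to REAL so the division keeps the fractional part

Corrected query:
SELECT major, SUM(credits) * 1.0 / COUNT(*) AS avg_credits FROM students GROUP BY major

Result:
major     | avg_credits
----------+------------
CS        | 80         
Chemistry | 99         
Economics | 69.333333  
History   | 83         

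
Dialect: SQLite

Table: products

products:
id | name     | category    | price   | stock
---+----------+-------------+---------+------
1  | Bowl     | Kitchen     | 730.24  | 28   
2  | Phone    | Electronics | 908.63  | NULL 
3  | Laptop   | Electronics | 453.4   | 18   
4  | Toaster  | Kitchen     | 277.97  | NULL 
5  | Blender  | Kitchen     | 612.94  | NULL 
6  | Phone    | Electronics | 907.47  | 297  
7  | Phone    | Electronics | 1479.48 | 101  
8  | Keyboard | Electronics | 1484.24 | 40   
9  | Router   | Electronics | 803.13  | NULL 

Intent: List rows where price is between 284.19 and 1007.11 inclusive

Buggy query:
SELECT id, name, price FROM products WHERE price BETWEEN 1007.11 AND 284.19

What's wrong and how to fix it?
Bug: The bounds are reversed; BETWEEN a AND b requires a <= b to match anything

Fix: Swap the bounds so the smaller value comes first

Corrected query:
SELECT id, name, price FROM products WHERE price BETWEEN 284.19 AND 1007.11

Result:
id | name    | price 
---+---------+-------
1  | Bowl    | 730.24
2  | Phone   | 908.63
3  | Laptop  | 453.4 
5  | Blender | 612.94
6  | Phone   | 907.47
9  | Router  | 803.13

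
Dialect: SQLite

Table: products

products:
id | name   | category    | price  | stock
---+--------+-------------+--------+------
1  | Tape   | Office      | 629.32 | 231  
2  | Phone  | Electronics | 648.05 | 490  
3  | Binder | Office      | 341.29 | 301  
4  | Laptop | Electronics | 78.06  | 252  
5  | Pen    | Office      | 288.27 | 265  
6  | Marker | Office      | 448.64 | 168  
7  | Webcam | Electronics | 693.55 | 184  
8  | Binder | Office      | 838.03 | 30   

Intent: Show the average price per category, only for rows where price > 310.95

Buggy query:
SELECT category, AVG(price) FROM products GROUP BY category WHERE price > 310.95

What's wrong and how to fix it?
Bug: Row-level WHERE must come before GROUP BY in the clause order

Fix: Place WHERE between FROM and GROUP BY

Corrected query:
SELECT category, AVG(price) FROM products WHERE price > 310.95 GROUP BY category

Result:
category    | AVG(price)
------------+-----------
Electronics | 670.8     
Office      | 564.32    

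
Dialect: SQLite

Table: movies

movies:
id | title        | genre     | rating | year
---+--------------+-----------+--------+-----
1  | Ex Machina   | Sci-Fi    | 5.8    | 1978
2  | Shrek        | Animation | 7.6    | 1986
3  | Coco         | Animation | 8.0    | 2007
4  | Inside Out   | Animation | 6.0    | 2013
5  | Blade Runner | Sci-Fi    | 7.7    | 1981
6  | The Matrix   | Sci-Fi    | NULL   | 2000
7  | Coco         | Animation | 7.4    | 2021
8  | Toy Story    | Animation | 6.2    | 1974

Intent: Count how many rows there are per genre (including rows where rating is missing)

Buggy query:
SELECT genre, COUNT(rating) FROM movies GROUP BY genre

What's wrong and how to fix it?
Bug: COUNT(rating) skips NULLs, so groups with missing rating are undercounted

Fix: Replace COUNT(rating) with COUNT(*)

Corrected query:
SELECT genre, COUNT(*) FROM movies GROUP BY genre

Result:
genre     | COUNT(*)
----------+---------
Animation | 5       
Sci-Fi    | 3       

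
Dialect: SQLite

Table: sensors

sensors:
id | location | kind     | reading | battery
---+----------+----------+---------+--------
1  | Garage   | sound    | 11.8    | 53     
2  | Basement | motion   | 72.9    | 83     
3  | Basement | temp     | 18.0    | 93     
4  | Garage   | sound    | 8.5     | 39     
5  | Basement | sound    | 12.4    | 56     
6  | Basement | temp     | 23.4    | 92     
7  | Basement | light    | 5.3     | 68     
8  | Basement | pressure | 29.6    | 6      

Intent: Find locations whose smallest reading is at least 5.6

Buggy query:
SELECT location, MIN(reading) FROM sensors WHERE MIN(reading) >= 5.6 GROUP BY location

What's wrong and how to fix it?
Bug: Aggregates like MIN are computed per group after WHERE runs

Fix: Replace WHERE with HAVING after the GROUP BY

Corrected query:
SELECT location, MIN(reading) FROM sensors GROUP BY location HAVING MIN(reading) >= 5.6

Result:
location | MIN(reading)
---------+-------------
Garage   | 8.5         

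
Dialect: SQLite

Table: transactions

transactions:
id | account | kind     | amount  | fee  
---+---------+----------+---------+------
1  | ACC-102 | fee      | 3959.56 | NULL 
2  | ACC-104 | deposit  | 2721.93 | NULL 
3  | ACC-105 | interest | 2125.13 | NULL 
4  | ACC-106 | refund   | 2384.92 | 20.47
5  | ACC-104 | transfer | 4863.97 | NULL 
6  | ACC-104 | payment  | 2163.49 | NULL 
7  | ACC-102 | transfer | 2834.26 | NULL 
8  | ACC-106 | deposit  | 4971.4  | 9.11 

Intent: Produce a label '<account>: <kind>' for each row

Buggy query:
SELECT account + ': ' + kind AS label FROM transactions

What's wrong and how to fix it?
Bug: '+' is numeric addition; on text columns SQLite converts them to 0 instead of concatenating

Fix: Replace + with || to concatenate text

Corrected query:
SELECT account || ': ' || kind AS label FROM transactions

Result:
label            
-----------------
ACC-102: fee     
ACC-104: deposit 
ACC-105: interest
ACC-106: refund  
ACC-104: transfer
ACC-104: payment 
ACC-102: transfer
ACC-106: deposit 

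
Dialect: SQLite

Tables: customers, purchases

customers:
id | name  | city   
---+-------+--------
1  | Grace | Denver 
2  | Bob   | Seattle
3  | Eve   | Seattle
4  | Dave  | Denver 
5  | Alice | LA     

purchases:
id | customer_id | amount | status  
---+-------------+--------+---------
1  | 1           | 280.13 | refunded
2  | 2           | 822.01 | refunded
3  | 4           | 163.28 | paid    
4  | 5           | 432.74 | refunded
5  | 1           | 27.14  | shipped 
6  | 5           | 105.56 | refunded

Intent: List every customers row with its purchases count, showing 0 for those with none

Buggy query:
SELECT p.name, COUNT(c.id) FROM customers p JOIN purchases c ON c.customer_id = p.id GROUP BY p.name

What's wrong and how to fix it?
Bug: INNER JOIN drops customers rows that have no matching purchases rows

Fix: Switch to LEFT JOIN to retain unmatched parent rows

Corrected query:
SELECT p.name, COUNT(c.id) FROM customers p LEFT JOIN purchases c ON c.customer_id = p.id GROUP BY p.name

Result:
name  | COUNT(c.id)
------+------------
Alice | 2          
Bob   | 1          
Dave  | 1          
Eve   | 0          
Grace | 2          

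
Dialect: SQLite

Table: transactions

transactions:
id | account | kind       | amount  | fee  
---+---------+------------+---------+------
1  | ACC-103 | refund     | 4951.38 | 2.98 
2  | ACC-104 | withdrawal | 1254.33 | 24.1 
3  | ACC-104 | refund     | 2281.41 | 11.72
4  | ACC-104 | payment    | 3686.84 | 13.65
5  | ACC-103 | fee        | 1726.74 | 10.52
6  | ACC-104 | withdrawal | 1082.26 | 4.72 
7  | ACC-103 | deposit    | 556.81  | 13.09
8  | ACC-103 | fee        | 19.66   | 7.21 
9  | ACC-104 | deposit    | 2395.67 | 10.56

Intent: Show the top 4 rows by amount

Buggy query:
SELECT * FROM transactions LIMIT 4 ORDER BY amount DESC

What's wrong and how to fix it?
Bug: LIMIT must come after ORDER BY

Fix: Swap the clauses: ORDER BY first, then LIMIT

Corrected query:
SELECT * FROM transactions ORDER BY amount DESC LIMIT 4

Result:
id | account | kind    | amount  | fee  
---+---------+---------+---------+------
1  | ACC-103 | refund  | 4951.38 | 2.98 
4  | ACC-104 | payment | 3686.84 | 13.65
9  | ACC-104 | deposit | 2395.67 | 10.56
3  | ACC-104 | refund  | 2281.41 | 11.72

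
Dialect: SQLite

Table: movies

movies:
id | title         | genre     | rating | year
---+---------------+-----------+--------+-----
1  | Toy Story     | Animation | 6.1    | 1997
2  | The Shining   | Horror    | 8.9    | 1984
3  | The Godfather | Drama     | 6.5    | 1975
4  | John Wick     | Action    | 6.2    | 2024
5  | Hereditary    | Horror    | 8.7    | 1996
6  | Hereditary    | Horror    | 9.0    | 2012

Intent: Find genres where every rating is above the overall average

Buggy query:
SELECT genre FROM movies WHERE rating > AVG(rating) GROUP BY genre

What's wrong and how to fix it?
Bug: WHERE evaluates per row before aggregation, so AVG() is unavailable

Fix: Compute the overall average in a scalar subquery and compare each group's MIN against it in HAVING

Corrected query:
SELECT genre FROM movies GROUP BY genre HAVING MIN(rating) > (SELECT AVG(rating) FROM movies)

Result:
genre 
------
Horror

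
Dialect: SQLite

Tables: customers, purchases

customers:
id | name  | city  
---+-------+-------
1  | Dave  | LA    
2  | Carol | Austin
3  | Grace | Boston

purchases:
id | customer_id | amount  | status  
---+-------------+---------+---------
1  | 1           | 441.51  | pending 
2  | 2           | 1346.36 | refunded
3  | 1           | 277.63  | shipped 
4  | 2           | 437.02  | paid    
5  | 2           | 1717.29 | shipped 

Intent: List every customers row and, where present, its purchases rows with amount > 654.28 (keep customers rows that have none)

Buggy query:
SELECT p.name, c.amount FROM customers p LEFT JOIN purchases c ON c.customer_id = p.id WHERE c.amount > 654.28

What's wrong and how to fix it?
Bug: A WHERE condition on the right-hand table after LEFT JOIN drops unmatched parents

Fix: Put 'c.amount > 654.28' in the JOIN's ON clause instead of WHERE

Corrected query:
SELECT p.name, c.amount FROM customers p LEFT JOIN purchases c ON c.customer_id = p.id AND c.amount > 654.28

Result:
name  | amount 
------+--------
Dave  | NULL   
Carol | 1346.36
Carol | 1717.29
Grace | NULL   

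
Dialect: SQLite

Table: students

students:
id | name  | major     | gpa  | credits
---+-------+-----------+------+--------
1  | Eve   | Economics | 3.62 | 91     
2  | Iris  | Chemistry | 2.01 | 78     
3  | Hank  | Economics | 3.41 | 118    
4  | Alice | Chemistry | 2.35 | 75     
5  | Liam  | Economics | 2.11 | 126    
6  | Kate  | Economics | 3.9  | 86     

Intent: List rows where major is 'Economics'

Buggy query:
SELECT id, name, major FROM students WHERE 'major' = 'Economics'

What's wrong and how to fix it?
Bug: 'major' in single quotes is a string literal, not the column; the comparison is literal-vs-literal and never true

Fix: Reference the column as major without single quotes

Corrected query:
SELECT id, name, major FROM students WHERE major = 'Economics'

Result:
id | name | major    
---+------+----------
1  | Eve  | Economics
3  | Hank | Economics
5  | Liam | Economics
6  | Kate | Economics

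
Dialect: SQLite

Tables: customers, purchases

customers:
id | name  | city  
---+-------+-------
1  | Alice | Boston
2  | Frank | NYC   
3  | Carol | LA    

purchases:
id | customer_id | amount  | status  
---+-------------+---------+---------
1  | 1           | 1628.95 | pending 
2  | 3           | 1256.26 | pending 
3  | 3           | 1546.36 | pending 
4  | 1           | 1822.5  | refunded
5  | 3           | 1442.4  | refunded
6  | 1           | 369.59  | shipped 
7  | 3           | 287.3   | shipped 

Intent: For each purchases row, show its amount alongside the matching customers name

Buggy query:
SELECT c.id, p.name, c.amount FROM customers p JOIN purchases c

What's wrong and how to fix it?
Bug: JOIN with no ON clause produces a cartesian product; every purchases row pairs with every customers row

Fix: Add ON c.customer_id = p.id to the JOIN

Corrected query:
SELECT c.id, p.name, c.amount FROM customers p JOIN purchases c ON c.customer_id = p.id

Result:
id | name  | amount 
---+-------+--------
1  | Alice | 1628.95
2  | Carol | 1256.26
3  | Carol | 1546.36
4  | Alice | 1822.5 
5  | Carol | 1442.4 
6  | Alice | 369.59 
7  | Carol | 287.3  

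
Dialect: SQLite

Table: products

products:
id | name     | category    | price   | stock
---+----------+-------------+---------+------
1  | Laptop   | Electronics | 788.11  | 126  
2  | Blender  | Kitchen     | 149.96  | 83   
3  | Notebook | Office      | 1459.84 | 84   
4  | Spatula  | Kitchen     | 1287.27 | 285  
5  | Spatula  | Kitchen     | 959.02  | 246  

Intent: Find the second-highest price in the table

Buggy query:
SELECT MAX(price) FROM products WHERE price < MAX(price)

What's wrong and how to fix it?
Bug: MAX(price) on the right of the comparison is an aggregate-in-WHERE error

Fix: Compute the overall MAX in a subquery, then take MAX of rows below it

Corrected query:
SELECT MAX(price) FROM products WHERE price < (SELECT MAX(price) FROM products)

Result:
MAX(price)
----------
1287.27   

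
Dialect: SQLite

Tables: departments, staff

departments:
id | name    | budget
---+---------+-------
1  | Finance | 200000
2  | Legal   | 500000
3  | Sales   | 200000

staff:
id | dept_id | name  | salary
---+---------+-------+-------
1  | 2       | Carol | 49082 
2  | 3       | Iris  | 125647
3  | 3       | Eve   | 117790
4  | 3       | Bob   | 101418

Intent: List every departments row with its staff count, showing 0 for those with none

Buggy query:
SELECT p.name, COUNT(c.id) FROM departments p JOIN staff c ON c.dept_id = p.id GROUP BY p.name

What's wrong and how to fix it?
Bug: INNER JOIN drops departments rows that have no matching staff rows

Fix: Use LEFT JOIN so parents without children still appear (COUNT(c.id) gives 0)

Corrected query:
SELECT p.name, COUNT(c.id) FROM departments p LEFT JOIN staff c ON c.dept_id = p.id GROUP BY p.name

Result:
name    | COUNT(c.id)
--------+------------
Finance | 0          
Legal   | 1          
Sales   | 3          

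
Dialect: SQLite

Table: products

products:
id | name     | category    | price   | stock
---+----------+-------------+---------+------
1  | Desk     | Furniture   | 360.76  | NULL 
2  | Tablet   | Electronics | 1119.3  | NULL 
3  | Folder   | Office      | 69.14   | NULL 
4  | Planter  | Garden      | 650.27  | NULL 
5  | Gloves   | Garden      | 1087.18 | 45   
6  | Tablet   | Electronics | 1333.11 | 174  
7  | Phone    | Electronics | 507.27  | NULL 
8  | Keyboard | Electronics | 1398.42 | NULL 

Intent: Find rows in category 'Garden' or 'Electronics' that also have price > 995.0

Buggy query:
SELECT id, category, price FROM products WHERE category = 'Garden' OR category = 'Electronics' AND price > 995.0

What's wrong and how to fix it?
Bug: AND binds tighter than OR, so this parses as category = 'Garden' OR (category = 'Electronics' AND price > 995.0)

Fix: Group the OR with parentheses (or use IN), then AND the threshold

Corrected query:
SELECT id, category, price FROM products WHERE (category = 'Garden' OR category = 'Electronics') AND price > 995.0

Result:
id | category    | price  
---+-------------+--------
2  | Electronics | 1119.3 
5  | Garden      | 1087.18
6  | Electronics | 1333.11
8  | Electronics | 1398.42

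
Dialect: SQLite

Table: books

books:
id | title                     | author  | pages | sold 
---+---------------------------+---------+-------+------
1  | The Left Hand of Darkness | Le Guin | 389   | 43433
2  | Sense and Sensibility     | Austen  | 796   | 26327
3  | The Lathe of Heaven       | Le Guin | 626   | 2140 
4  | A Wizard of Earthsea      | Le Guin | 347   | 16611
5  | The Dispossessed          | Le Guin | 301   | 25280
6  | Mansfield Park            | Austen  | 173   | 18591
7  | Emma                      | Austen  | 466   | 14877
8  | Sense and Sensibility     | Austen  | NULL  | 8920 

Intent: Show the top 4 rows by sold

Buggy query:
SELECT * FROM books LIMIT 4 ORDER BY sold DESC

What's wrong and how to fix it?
Bug: LIMIT must come after ORDER BY

Fix: Swap the clauses: ORDER BY first, then LIMIT

Corrected query:
SELECT * FROM books ORDER BY sold DESC LIMIT 4

Result:
id | title                     | author  | pages | sold 
---+---------------------------+---------+-------+------
1  | The Left Hand of Darkness | Le Guin | 389   | 43433
2  | Sense and Sensibility     | Austen  | 796   | 26327
5  | The Dispossessed          | Le Guin | 301   | 25280
6  | Mansfield Park            | Austen  | 173   | 18591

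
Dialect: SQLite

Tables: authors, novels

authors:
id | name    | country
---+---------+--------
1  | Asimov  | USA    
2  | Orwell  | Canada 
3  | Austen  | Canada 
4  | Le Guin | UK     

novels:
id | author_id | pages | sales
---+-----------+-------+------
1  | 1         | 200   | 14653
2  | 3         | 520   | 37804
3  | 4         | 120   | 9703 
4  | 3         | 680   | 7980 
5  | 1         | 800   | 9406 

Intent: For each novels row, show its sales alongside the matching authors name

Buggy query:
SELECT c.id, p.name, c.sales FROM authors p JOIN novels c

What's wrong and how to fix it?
Bug: Missing join condition: each novels row is matched to all authors rows instead of just its own

Fix: Add ON c.author_id = p.id to the JOIN

Corrected query:
SELECT c.id, p.name, c.sales FROM authors p JOIN novels c ON c.author_id = p.id

Result:
id | name    | sales
---+---------+------
1  | Asimov  | 14653
2  | Austen  | 37804
3  | Le Guin | 9703 
4  | Austen  | 7980 
5  | Asimov  | 9406 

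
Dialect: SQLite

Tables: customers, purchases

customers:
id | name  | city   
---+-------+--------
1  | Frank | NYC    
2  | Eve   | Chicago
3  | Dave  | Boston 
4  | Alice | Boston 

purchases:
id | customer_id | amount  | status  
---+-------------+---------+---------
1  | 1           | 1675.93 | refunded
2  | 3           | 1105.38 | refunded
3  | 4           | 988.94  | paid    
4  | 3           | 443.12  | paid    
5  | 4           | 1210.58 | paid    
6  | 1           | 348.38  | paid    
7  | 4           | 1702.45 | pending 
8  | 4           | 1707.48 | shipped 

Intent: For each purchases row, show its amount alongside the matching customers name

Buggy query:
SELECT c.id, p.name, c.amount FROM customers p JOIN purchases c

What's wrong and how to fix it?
Bug: Missing join condition: each purchases row is matched to all customers rows instead of just its own

Fix: Specify the join condition linking the foreign key to the parent id

Corrected query:
SELECT c.id, p.name, c.amount FROM customers p JOIN purchases c ON c.customer_id = p.id

Result:
id | name  | amount 
---+-------+--------
1  | Frank | 1675.93
2  | Dave  | 1105.38
3  | Alice | 988.94 
4  | Dave  | 443.12 
5  | Alice | 1210.58
6  | Frank | 348.38 
7  | Alice | 1702.45
8  | Alice | 1707.48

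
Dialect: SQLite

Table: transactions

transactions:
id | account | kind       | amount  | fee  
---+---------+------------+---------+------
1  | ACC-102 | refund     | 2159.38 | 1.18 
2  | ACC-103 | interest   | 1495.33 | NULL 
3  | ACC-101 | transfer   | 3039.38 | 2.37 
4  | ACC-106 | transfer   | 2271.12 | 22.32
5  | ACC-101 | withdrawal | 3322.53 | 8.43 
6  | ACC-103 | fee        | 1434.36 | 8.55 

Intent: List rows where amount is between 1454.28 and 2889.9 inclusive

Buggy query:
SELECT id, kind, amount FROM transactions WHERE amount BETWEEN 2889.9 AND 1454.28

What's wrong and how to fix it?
Bug: BETWEEN expects the lower bound first; with 2889.9 AND 1454.28 the range is empty

Fix: Write BETWEEN 1454.28 AND 2889.9

Corrected query:
SELECT id, kind, amount FROM transactions WHERE amount BETWEEN 1454.28 AND 2889.9

Result:
id | kind     | amount 
---+----------+--------
1  | refund   | 2159.38
2  | interest | 1495.33
4  | transfer | 2271.12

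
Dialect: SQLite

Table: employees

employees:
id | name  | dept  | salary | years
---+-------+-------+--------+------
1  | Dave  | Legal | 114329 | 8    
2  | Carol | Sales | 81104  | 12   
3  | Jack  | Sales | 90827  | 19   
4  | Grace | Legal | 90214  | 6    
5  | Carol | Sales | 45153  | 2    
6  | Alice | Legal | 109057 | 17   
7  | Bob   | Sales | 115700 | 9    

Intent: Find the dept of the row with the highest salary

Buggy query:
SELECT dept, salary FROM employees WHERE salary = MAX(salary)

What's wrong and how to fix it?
Bug: WHERE is evaluated per row; an aggregate over the whole table isn't defined there

Fix: Wrap MAX in a scalar subquery so WHERE compares against a single value

Corrected query:
SELECT dept, salary FROM employees WHERE salary = (SELECT MAX(salary) FROM employees)

Result:
dept  | salary
------+-------
Sales | 115700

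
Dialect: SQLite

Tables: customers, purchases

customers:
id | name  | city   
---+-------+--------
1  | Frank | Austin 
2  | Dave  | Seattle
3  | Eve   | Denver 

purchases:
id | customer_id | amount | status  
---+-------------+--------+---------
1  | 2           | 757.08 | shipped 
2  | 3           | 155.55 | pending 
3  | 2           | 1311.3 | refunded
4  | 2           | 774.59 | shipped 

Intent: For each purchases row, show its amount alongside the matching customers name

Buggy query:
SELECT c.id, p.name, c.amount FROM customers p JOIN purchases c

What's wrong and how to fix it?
Bug: Missing join condition: each purchases row is matched to all customers rows instead of just its own

Fix: Add ON c.customer_id = p.id to the JOIN

Corrected query:
SELECT c.id, p.name, c.amount FROM customers p JOIN purchases c ON c.customer_id = p.id

Result:
id | name | amount
---+------+-------
1  | Dave | 757.08
2  | Eve  | 155.55
3  | Dave | 1311.3
4  | Dave | 774.59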